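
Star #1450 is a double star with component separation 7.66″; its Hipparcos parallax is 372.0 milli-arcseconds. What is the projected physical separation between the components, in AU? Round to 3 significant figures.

20.6 AU

d = 1/p = 1/0.3720″ = 2.6882 pc.
At distance d (pc), an angle of θ arcsec spans θ·d AU: s = 7.66 × 2.6882 = 20.592 AU.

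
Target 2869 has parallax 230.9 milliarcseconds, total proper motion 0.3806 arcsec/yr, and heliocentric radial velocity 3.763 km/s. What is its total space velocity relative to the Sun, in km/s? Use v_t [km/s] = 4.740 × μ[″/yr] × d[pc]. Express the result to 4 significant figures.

d = 1/p = 1/0.2309″ = 4.3309 pc.
v_t = 4.740 μ d = 4.740 × 0.3806 × 4.3309 = 7.8131 km/s.
v = √(v_r² + v_t²) = √(3.763² + 7.8131²) = √75.2047 = 8.6721 km/s.

8.672 km/s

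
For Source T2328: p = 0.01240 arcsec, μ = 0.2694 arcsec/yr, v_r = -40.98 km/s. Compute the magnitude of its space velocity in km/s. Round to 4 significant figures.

110.8 km/s

d = 1/p = 1/0.01240″ = 80.645 pc.
v_t = 4.740 μ d = 4.740 × 0.2694 × 80.645 = 102.98 km/s.
v = √(v_r² + v_t²) = √((-40.98)² + 102.98²) = √12284.2 = 110.83 km/s.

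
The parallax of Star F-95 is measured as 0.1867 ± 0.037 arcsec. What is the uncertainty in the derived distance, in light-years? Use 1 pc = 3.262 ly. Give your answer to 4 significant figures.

d = 1/p, so σ_d = σ_p / p².
σ_d = 0.0370 / (0.1867)² = 0.0370 / 0.034857 = 1.0615 pc = 1.0615 × 3.262 ly = 3.4626 ly.

3.463 ly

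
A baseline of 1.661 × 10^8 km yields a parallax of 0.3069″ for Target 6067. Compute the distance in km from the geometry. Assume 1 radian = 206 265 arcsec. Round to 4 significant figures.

1.116 × 10^14 km

θ = 0.3069″ = 0.3069/206265 = 1.4879 × 10^-6 rad.
d = B/θ = (1.661 × 10^8) / (1.4879 × 10^-6) = 1.1163 × 10^14 km.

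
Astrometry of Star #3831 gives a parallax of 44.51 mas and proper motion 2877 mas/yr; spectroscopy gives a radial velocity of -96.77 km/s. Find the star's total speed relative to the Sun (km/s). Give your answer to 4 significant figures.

d = 1/p = 1/0.04451″ = 22.467 pc.
μ = 2877 mas/yr = 2.877 ″/yr.
v_t = 4.740 μ d = 4.740 × 2.877 × 22.467 = 306.38 km/s.
v = √(v_r² + v_t²) = √((-96.77)² + 306.38²) = √103233 = 321.3 km/s.

321.3 km/s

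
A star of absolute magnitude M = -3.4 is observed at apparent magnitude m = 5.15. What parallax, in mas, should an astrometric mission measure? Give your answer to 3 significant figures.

1.95 mas

m − M = 5.15 − (-3.4) = 8.55.
d = 10^((m−M)/5 + 1) = 10^2.710 = 512.86 pc.
p = 1/d = 1/512.86 = 0.0019498 arcsec = 1.9498 mas.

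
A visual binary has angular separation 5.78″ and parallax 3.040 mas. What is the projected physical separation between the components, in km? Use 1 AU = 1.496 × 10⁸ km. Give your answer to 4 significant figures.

d = 1/p = 1/0.003040″ = 328.95 pc.
At distance d (pc), an angle of θ arcsec spans θ·d AU: s = 5.78 × 328.95 = 1901.3 AU.
= 1901.3 × 1.496 × 10⁸ km = 2.8443 × 10^11 km.

2.844 × 10^11 km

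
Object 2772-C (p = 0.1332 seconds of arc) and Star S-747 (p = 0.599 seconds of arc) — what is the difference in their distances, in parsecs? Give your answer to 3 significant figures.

5.84 pc

d_A = 1/0.1332″ = 7.5075 pc; d_B = 1/0.5990″ = 1.6694 pc.
|d_B − d_A| = |1.6694 − 7.5075| = 5.8381 pc.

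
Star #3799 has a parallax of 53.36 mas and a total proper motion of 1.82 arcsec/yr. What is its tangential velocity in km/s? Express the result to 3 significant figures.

162 km/s

d = 1/p = 1/0.05336″ = 18.741 pc.
v_t = 4.74 × μ × d = 4.74 × 1.82 × 18.741 = 161.67 km/s.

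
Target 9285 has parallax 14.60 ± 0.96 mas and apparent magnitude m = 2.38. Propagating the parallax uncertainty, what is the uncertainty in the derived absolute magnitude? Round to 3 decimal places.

M = m − 5 log₁₀ d + 5 = m + 5 log₁₀ p + 5, so ∂M/∂p = 5/(p ln 10).
σ_M = (5/ln 10) · (σ_p/p) = 2.1715 × 0.96/14.60 = 2.1715 × 0.065753 = 0.14278.

σ_M = 0.143 mag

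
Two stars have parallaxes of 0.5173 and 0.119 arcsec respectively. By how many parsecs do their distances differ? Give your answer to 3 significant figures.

6.47 pc

d_A = 1/0.5173″ = 1.9331 pc; d_B = 1/0.1190″ = 8.4034 pc.
|d_B − d_A| = |8.4034 − 1.9331| = 6.4703 pc.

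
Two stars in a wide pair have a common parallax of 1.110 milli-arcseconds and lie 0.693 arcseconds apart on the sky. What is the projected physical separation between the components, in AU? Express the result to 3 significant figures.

d = 1/p = 1/0.001110″ = 900.9 pc.
At distance d (pc), an angle of θ arcsec spans θ·d AU: s = 0.693 × 900.9 = 624.32 AU.

624 AU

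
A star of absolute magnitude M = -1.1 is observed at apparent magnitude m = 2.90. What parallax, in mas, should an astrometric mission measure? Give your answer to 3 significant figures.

m − M = 2.90 − (-1.1) = 4.00.
d = 10^((m−M)/5 + 1) = 10^1.800 = 63.096 pc.
p = 1/d = 1/63.096 = 0.015849 arcsec = 15.849 mas.

15.8 mas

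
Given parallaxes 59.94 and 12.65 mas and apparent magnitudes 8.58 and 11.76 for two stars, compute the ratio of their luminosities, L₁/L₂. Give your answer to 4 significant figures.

L₁/L₂ = 0.8332

d₁ = 1/p₁ = 1/0.05994″ = 16.683 pc; d₂ = 1/p₂ = 1/0.01265″ = 79.051 pc.
M₁ = m₁ − 5 log₁₀ d₁ + 5 = 8.58 − 6.1114 + 5 = 7.4686.
M₂ = 11.76 − 9.4895 + 5 = 7.2705.
L₁/L₂ = 10^(0.4(M₂ − M₁)) = 10^(0.4 × (-0.1981)) = 10^(-0.07924) = 0.83322.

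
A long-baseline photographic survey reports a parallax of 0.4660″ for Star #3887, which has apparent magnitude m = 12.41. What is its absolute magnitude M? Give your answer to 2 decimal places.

M = 15.75

d = 1/p = 1/0.4660″ = 2.1459 pc.
m − M = 5 log₁₀(2.1459) − 5 = 1.6580 − 5 = -3.3420.
M = m − (m − M) = 12.41 − (-3.3420) = 15.75.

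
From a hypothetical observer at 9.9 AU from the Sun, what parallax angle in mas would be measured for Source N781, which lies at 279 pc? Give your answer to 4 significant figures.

35.48 mas

p (arcsec) = B (AU) / d (pc).
p = 9.9 / 279 = 0.035484 arcsec = 35.484 mas.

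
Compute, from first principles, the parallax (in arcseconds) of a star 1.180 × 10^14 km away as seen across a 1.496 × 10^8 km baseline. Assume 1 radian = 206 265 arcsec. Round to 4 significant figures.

0.2615 arcsec

θ ≈ B/d = (1.496 × 10^8) / (1.180 × 10^14) = 1.2678 × 10^-6 rad.
In arcseconds: 1.2678 × 10^-6 × 206265 = 0.2615″.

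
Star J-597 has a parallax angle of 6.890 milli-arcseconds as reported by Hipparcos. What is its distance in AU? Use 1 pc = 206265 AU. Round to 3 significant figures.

p = 6.890 milli-arcseconds = 0.006890 arcsec.
d = 1/p = 1/0.006890 = 145.14 pc.
In AU: 145.14 × 206265 = 2.9937 × 10^7 AU.

2.99 × 10^7 AU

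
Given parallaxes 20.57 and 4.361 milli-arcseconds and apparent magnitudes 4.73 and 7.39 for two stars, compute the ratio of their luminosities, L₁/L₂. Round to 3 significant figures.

d₁ = 1/p₁ = 1/0.02057″ = 48.614 pc; d₂ = 1/p₂ = 1/0.004361″ = 229.31 pc.
M₁ = m₁ − 5 log₁₀ d₁ + 5 = 4.73 − 8.4338 + 5 = 1.2962.
M₂ = 7.39 − 11.8021 + 5 = 0.5879.
L₁/L₂ = 10^(0.4(M₂ − M₁)) = 10^(0.4 × (-0.7083)) = 10^(-0.28332) = 0.52081.

L₁/L₂ = 0.521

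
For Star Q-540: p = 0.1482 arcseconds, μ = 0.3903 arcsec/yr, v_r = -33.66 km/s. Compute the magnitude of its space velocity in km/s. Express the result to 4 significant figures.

35.90 km/s

d = 1/p = 1/0.1482″ = 6.7476 pc.
v_t = 4.740 μ d = 4.740 × 0.3903 × 6.7476 = 12.483 km/s.
v = √(v_r² + v_t²) = √((-33.66)² + 12.483²) = √1288.82 = 35.9 km/s.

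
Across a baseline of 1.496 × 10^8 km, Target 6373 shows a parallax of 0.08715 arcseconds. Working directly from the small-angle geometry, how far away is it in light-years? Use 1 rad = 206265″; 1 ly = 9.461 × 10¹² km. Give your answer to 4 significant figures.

θ = 0.08715″ = 0.08715/206265 = 4.2251 × 10^-7 rad.
d = B/θ = (1.496 × 10^8) / (4.2251 × 10^-7) = 3.5407 × 10^14 km = (3.5407 × 10^14) / (9.461 × 10^12) ly = 37.424 ly.

37.42 ly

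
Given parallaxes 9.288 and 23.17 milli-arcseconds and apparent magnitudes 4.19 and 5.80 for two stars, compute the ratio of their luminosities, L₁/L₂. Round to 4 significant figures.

L₁/L₂ = 27.42

d₁ = 1/p₁ = 1/0.009288″ = 107.67 pc; d₂ = 1/p₂ = 1/0.02317″ = 43.159 pc.
M₁ = m₁ − 5 log₁₀ d₁ + 5 = 4.19 − 10.1605 + 5 = -0.9705.
M₂ = 5.80 − 8.1754 + 5 = 2.6246.
L₁/L₂ = 10^(0.4(M₂ − M₁)) = 10^(0.4 × 3.5951) = 10^1.43804 = 27.418.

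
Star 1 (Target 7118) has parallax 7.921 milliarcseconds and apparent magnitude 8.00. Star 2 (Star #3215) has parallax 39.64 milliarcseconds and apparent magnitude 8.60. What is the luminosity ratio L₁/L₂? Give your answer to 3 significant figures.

d₁ = 1/p₁ = 1/0.007921″ = 126.25 pc; d₂ = 1/p₂ = 1/0.03964″ = 25.227 pc.
M₁ = m₁ − 5 log₁₀ d₁ + 5 = 8.00 − 10.5062 + 5 = 2.4938.
M₂ = 8.60 − 7.0093 + 5 = 6.5907.
L₁/L₂ = 10^(0.4(M₂ − M₁)) = 10^(0.4 × 4.0969) = 10^1.63876 = 43.527.

L₁/L₂ = 43.5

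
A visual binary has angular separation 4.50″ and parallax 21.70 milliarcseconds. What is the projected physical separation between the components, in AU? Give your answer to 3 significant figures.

207 AU

d = 1/p = 1/0.02170″ = 46.083 pc.
At distance d (pc), an angle of θ arcsec spans θ·d AU: s = 4.50 × 46.083 = 207.37 AU.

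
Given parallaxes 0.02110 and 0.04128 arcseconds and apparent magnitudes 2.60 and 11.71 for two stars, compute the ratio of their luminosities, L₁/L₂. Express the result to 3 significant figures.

d₁ = 1/p₁ = 1/0.02110″ = 47.393 pc; d₂ = 1/p₂ = 1/0.04128″ = 24.225 pc.
M₁ = m₁ − 5 log₁₀ d₁ + 5 = 2.60 − 8.3786 + 5 = -0.7786.
M₂ = 11.71 − 6.9213 + 5 = 9.7887.
L₁/L₂ = 10^(0.4(M₂ − M₁)) = 10^(0.4 × 10.5673) = 10^4.22692 = 16862.

L₁/L₂ = 16900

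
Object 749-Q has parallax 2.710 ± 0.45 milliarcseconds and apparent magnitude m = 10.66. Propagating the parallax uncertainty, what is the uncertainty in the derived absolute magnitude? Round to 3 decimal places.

σ_M = 0.361 mag

M = m − 5 log₁₀ d + 5 = m + 5 log₁₀ p + 5, so ∂M/∂p = 5/(p ln 10).
σ_M = (5/ln 10) · (σ_p/p) = 2.1715 × 0.45/2.710 = 2.1715 × 0.16605 = 0.36058.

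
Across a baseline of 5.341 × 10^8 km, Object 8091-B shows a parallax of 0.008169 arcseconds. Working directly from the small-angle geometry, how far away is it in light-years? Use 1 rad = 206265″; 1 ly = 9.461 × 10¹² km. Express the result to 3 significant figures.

θ = 0.008169″ = 0.008169/206265 = 3.9604 × 10^-8 rad.
d = B/θ = (5.341 × 10^8) / (3.9604 × 10^-8) = 1.3486 × 10^16 km = (1.3486 × 10^16) / (9.461 × 10^12) ly = 1425.4 ly.

1430 ly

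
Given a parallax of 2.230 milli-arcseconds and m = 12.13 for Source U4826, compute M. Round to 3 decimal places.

M = 3.872

d = 1/p = 1/0.002230″ = 448.43 pc.
m − M = 5 log₁₀(448.43) − 5 = 13.2585 − 5 = 8.2585.
M = m − (m − M) = 12.13 − 8.2585 = 3.872.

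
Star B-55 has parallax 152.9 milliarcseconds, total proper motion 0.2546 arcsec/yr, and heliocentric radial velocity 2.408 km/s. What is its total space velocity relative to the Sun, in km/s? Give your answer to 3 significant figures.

d = 1/p = 1/0.1529″ = 6.5402 pc.
v_t = 4.740 μ d = 4.740 × 0.2546 × 6.5402 = 7.8927 km/s.
v = √(v_r² + v_t²) = √(2.408² + 7.8927²) = √68.0932 = 8.2519 km/s.

8.25 km/s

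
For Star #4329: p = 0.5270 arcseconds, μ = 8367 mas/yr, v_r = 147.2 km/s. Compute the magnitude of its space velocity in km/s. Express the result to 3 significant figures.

d = 1/p = 1/0.5270″ = 1.8975 pc.
μ = 8367 mas/yr = 8.367 ″/yr.
v_t = 4.740 μ d = 4.740 × 8.367 × 1.8975 = 75.254 km/s.
v = √(v_r² + v_t²) = √(147.2² + 75.254²) = √27331 = 165.32 km/s.

165 km/s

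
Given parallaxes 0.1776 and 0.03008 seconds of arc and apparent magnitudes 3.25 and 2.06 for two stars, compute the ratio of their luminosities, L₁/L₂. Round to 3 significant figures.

L₁/L₂ = 0.00959

d₁ = 1/p₁ = 1/0.1776″ = 5.6306 pc; d₂ = 1/p₂ = 1/0.03008″ = 33.245 pc.
M₁ = m₁ − 5 log₁₀ d₁ + 5 = 3.25 − 3.7528 + 5 = 4.4972.
M₂ = 2.06 − 7.6086 + 5 = -0.5486.
L₁/L₂ = 10^(0.4(M₂ − M₁)) = 10^(0.4 × (-5.0458)) = 10^(-2.01832) = 0.0095869.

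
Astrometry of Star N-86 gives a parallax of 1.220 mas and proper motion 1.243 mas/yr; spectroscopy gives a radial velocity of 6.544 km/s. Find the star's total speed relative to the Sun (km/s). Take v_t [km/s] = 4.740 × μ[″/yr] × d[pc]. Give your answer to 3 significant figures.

d = 1/p = 1/0.001220″ = 819.67 pc.
μ = 1.243 mas/yr = 0.001243 ″/yr.
v_t = 4.740 μ d = 4.740 × 0.001243 × 819.67 = 4.8293 km/s.
v = √(v_r² + v_t²) = √(6.544² + 4.8293²) = √66.1461 = 8.133 km/s.

8.13 km/s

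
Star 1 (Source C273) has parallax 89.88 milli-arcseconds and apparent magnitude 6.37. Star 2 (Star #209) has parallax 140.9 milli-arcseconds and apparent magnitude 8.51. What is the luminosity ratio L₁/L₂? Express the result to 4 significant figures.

d₁ = 1/p₁ = 1/0.08988″ = 11.126 pc; d₂ = 1/p₂ = 1/0.1409″ = 7.0972 pc.
M₁ = m₁ − 5 log₁₀ d₁ + 5 = 6.37 − 5.2317 + 5 = 6.1383.
M₂ = 8.51 − 4.2554 + 5 = 9.2546.
L₁/L₂ = 10^(0.4(M₂ − M₁)) = 10^(0.4 × 3.1163) = 10^1.24652 = 17.641.

L₁/L₂ = 17.64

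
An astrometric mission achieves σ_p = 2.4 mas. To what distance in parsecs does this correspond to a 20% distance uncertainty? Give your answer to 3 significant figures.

83.3 pc

σ_d/d = σ_p/p, so the condition is σ_p/p ≤ 0.20, i.e. p ≥ σ_p/0.20.
p_min = 2.4/0.20 = 12 mas = 0.012 arcsec.
d_max = 1/p_min = 1/0.012 = 83.333 pc.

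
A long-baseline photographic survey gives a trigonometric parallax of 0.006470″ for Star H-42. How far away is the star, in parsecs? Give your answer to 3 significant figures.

155 pc

d = 1/p = 1/0.006470 = 154.56 pc.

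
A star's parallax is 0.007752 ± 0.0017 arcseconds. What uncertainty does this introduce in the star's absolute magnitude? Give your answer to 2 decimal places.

σ_M = 0.48 mag

M = m − 5 log₁₀ d + 5 = m + 5 log₁₀ p + 5, so ∂M/∂p = 5/(p ln 10).
σ_M = (5/ln 10) · (σ_p/p) = 2.1715 × 0.0017/0.007752 = 2.1715 × 0.2193 = 0.47621.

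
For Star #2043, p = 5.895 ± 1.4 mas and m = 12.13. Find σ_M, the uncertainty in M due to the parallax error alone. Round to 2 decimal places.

M = m − 5 log₁₀ d + 5 = m + 5 log₁₀ p + 5, so ∂M/∂p = 5/(p ln 10).
σ_M = (5/ln 10) · (σ_p/p) = 2.1715 × 1.4/5.895 = 2.1715 × 0.23749 = 0.51571.

σ_M = 0.52 mag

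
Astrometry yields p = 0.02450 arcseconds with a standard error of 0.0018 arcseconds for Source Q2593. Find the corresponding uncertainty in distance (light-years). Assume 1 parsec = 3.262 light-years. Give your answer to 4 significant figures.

9.782 ly

d = 1/p, so σ_d = σ_p / p².
σ_d = 0.00180 / (0.02450)² = 0.00180 / 0.00060025 = 2.9988 pc = 2.9988 × 3.262 ly = 9.7821 ly.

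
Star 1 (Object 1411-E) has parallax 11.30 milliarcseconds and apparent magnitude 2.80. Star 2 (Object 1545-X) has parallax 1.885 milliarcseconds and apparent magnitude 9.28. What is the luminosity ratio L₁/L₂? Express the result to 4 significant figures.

d₁ = 1/p₁ = 1/0.01130″ = 88.496 pc; d₂ = 1/p₂ = 1/0.001885″ = 530.5 pc.
M₁ = m₁ − 5 log₁₀ d₁ + 5 = 2.80 − 9.7346 + 5 = -1.9346.
M₂ = 9.28 − 13.6234 + 5 = 0.6566.
L₁/L₂ = 10^(0.4(M₂ − M₁)) = 10^(0.4 × 2.5912) = 10^1.03648 = 10.876.

L₁/L₂ = 10.88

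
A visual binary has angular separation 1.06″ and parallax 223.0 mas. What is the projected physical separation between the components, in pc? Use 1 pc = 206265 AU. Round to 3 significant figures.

2.30 × 10^-5 pc

d = 1/p = 1/0.2230″ = 4.4843 pc.
At distance d (pc), an angle of θ arcsec spans θ·d AU: s = 1.06 × 4.4843 = 4.7534 AU.
= 4.7534 / 206265 = 2.3045 × 10^-5 pc.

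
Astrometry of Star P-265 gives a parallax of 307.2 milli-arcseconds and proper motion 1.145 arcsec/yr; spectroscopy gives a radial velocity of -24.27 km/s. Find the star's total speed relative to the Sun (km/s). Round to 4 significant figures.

30.02 km/s

d = 1/p = 1/0.3072″ = 3.2552 pc.
v_t = 4.740 μ d = 4.740 × 1.145 × 3.2552 = 17.667 km/s.
v = √(v_r² + v_t²) = √((-24.27)² + 17.667²) = √901.156 = 30.019 km/s.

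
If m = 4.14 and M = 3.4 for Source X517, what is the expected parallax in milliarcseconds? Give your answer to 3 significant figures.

m − M = 4.14 − 3.4 = 0.74.
d = 10^((m−M)/5 + 1) = 10^1.148 = 14.06 pc.
p = 1/d = 1/14.06 = 0.071124 arcsec = 71.124 mas.

71.1 mas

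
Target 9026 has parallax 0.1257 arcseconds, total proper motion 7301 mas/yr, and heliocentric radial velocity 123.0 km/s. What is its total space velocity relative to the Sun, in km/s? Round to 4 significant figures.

301.5 km/s

d = 1/p = 1/0.1257″ = 7.9554 pc.
μ = 7301 mas/yr = 7.301 ″/yr.
v_t = 4.740 μ d = 4.740 × 7.301 × 7.9554 = 275.31 km/s.
v = √(v_r² + v_t²) = √(123.0² + 275.31²) = √90924.6 = 301.54 km/s.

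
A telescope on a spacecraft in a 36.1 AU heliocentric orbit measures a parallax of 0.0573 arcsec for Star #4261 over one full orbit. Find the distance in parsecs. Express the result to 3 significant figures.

With baseline B (in AU) and parallax p (in arcsec), d = B/p parsecs.
d = 36.1 / 0.0573 = 630.02 pc.

630 pc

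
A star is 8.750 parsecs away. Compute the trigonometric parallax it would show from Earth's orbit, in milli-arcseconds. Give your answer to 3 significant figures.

114 mas

p = 1/d = 1/8.75 = 0.11429 arcsec.
= 0.11429 × 1000 = 114.29 mas.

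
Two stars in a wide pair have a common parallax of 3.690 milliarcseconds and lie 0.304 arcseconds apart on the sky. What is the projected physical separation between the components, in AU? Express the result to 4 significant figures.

d = 1/p = 1/0.003690″ = 271 pc.
At distance d (pc), an angle of θ arcsec spans θ·d AU: s = 0.304 × 271 = 82.384 AU.

82.38 AU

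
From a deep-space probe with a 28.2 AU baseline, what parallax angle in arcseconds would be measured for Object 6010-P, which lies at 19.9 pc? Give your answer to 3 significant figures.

p (arcsec) = B (AU) / d (pc).
p = 28.2 / 19.9 = 1.4171 arcsec.

1.42 arcsec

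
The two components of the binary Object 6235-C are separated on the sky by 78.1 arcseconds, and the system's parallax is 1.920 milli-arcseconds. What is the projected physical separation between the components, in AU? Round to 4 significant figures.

d = 1/p = 1/0.001920″ = 520.83 pc.
At distance d (pc), an angle of θ arcsec spans θ·d AU: s = 78.1 × 520.83 = 40677 AU.

40680 AU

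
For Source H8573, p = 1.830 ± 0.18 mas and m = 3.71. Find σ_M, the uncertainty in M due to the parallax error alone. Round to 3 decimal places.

σ_M = 0.214 mag

M = m − 5 log₁₀ d + 5 = m + 5 log₁₀ p + 5, so ∂M/∂p = 5/(p ln 10).
σ_M = (5/ln 10) · (σ_p/p) = 2.1715 × 0.18/1.830 = 2.1715 × 0.098361 = 0.21359.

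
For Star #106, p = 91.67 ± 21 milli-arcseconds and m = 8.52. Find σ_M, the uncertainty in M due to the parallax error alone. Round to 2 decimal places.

σ_M = 0.50 mag

M = m − 5 log₁₀ d + 5 = m + 5 log₁₀ p + 5, so ∂M/∂p = 5/(p ln 10).
σ_M = (5/ln 10) · (σ_p/p) = 2.1715 × 21/91.67 = 2.1715 × 0.22908 = 0.49745.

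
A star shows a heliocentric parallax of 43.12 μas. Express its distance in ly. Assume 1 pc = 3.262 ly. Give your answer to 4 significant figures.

p = 43.12 μas = 0.00004312 arcsec.
d = 1/p = 1/0.00004312 = 23191 pc.
In light-years: 23191 × 3.262 = 75649 ly.

75650 ly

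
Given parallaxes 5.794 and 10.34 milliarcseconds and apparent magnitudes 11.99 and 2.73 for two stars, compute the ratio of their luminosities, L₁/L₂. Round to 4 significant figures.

d₁ = 1/p₁ = 1/0.005794″ = 172.59 pc; d₂ = 1/p₂ = 1/0.01034″ = 96.712 pc.
M₁ = m₁ − 5 log₁₀ d₁ + 5 = 11.99 − 11.1851 + 5 = 5.8049.
M₂ = 2.73 − 9.9274 + 5 = -2.1974.
L₁/L₂ = 10^(0.4(M₂ − M₁)) = 10^(0.4 × (-8.0023)) = 10^(-3.20092) = 0.00062962.

L₁/L₂ = 0.0006296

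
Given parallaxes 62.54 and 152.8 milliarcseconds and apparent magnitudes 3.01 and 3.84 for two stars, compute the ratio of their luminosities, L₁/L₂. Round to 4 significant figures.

d₁ = 1/p₁ = 1/0.06254″ = 15.99 pc; d₂ = 1/p₂ = 1/0.1528″ = 6.5445 pc.
M₁ = m₁ − 5 log₁₀ d₁ + 5 = 3.01 − 6.0192 + 5 = 1.9908.
M₂ = 3.84 − 4.0794 + 5 = 4.7606.
L₁/L₂ = 10^(0.4(M₂ − M₁)) = 10^(0.4 × 2.7698) = 10^1.10792 = 12.821.

L₁/L₂ = 12.82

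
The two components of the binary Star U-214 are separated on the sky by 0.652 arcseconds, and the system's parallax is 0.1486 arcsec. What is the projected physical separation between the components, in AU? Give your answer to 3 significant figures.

4.39 AU

d = 1/p = 1/0.1486″ = 6.7295 pc.
At distance d (pc), an angle of θ arcsec spans θ·d AU: s = 0.652 × 6.7295 = 4.3876 AU.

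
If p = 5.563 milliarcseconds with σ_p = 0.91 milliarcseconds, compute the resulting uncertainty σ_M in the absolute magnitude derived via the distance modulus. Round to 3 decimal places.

M = m − 5 log₁₀ d + 5 = m + 5 log₁₀ p + 5, so ∂M/∂p = 5/(p ln 10).
σ_M = (5/ln 10) · (σ_p/p) = 2.1715 × 0.91/5.563 = 2.1715 × 0.16358 = 0.35521.

σ_M = 0.355 mag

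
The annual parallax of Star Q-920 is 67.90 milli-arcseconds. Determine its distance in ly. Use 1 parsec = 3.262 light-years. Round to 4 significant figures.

p = 67.90 milli-arcseconds = 0.06790 arcsec.
d = 1/p = 1/0.06790 = 14.728 pc.
In light-years: 14.728 × 3.262 = 48.043 ly.

48.04 ly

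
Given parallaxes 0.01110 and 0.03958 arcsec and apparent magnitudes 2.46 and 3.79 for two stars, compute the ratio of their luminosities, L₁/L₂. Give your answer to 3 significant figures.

d₁ = 1/p₁ = 1/0.01110″ = 90.09 pc; d₂ = 1/p₂ = 1/0.03958″ = 25.265 pc.
M₁ = m₁ − 5 log₁₀ d₁ + 5 = 2.46 − 9.7734 + 5 = -2.3134.
M₂ = 3.79 − 7.0126 + 5 = 1.7774.
L₁/L₂ = 10^(0.4(M₂ − M₁)) = 10^(0.4 × 4.0908) = 10^1.63632 = 43.283.

L₁/L₂ = 43.3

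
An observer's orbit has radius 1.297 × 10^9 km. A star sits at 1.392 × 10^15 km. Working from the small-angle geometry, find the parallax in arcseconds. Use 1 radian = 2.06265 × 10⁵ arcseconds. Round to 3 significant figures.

θ ≈ B/d = (1.297 × 10^9) / (1.392 × 10^15) = 9.3175 × 10^-7 rad.
In arcseconds: 9.3175 × 10^-7 × 206265 = 0.19219″.

0.192 arcsec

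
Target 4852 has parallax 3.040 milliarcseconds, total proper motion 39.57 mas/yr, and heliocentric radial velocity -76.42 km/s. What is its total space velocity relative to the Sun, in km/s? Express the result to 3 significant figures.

d = 1/p = 1/0.003040″ = 328.95 pc.
μ = 39.57 mas/yr = 0.03957 ″/yr.
v_t = 4.740 μ d = 4.740 × 0.03957 × 328.95 = 61.698 km/s.
v = √(v_r² + v_t²) = √((-76.42)² + 61.698²) = √9646.66 = 98.217 km/s.

98.2 km/s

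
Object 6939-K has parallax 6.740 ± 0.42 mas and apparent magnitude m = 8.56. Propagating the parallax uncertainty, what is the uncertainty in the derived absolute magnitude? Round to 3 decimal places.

σ_M = 0.135 mag

M = m − 5 log₁₀ d + 5 = m + 5 log₁₀ p + 5, so ∂M/∂p = 5/(p ln 10).
σ_M = (5/ln 10) · (σ_p/p) = 2.1715 × 0.42/6.740 = 2.1715 × 0.062315 = 0.13532.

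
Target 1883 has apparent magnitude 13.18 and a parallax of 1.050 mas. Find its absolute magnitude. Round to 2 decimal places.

d = 1/p = 1/0.001050″ = 952.38 pc.
m − M = 5 log₁₀(952.38) − 5 = 14.8941 − 5 = 9.8941.
M = m − (m − M) = 13.18 − 9.8941 = 3.29.

M = 3.29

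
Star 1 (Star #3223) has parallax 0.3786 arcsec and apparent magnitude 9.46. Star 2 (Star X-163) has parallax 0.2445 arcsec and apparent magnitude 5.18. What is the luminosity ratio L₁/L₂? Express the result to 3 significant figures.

d₁ = 1/p₁ = 1/0.3786″ = 2.6413 pc; d₂ = 1/p₂ = 1/0.2445″ = 4.09 pc.
M₁ = m₁ − 5 log₁₀ d₁ + 5 = 9.46 − 2.1091 + 5 = 12.3509.
M₂ = 5.18 − 3.0586 + 5 = 7.1214.
L₁/L₂ = 10^(0.4(M₂ − M₁)) = 10^(0.4 × (-5.2295)) = 10^(-2.09180) = 0.0080947.

L₁/L₂ = 0.00809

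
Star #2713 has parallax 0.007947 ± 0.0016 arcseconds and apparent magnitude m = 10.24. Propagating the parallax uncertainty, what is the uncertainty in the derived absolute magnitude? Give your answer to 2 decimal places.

M = m − 5 log₁₀ d + 5 = m + 5 log₁₀ p + 5, so ∂M/∂p = 5/(p ln 10).
σ_M = (5/ln 10) · (σ_p/p) = 2.1715 × 0.0016/0.007947 = 2.1715 × 0.20133 = 0.43719.

σ_M = 0.44 mag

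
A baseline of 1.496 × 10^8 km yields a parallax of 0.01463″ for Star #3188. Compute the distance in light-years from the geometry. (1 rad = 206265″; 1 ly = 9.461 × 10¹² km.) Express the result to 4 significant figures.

θ = 0.01463″ = 0.01463/206265 = 7.0928 × 10^-8 rad.
d = B/θ = (1.496 × 10^8) / (7.0928 × 10^-8) = 2.1092 × 10^15 km = (2.1092 × 10^15) / (9.461 × 10^12) ly = 222.94 ly.

222.9 ly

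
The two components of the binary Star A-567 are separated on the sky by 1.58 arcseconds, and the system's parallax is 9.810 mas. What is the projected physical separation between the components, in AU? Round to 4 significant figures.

161.1 AU

d = 1/p = 1/0.009810″ = 101.94 pc.
At distance d (pc), an angle of θ arcsec spans θ·d AU: s = 1.58 × 101.94 = 161.07 AU.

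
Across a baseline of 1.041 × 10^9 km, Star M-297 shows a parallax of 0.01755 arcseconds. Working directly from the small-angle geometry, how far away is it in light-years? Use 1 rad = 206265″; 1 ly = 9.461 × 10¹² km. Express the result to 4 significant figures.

θ = 0.01755″ = 0.01755/206265 = 8.5085 × 10^-8 rad.
d = B/θ = (1.041 × 10^9) / (8.5085 × 10^-8) = 1.2235 × 10^16 km = (1.2235 × 10^16) / (9.461 × 10^12) ly = 1293.2 ly.

1293 ly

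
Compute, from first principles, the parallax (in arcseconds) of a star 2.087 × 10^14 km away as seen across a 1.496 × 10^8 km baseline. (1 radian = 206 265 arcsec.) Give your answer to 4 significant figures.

θ ≈ B/d = (1.496 × 10^8) / (2.087 × 10^14) = 7.1682 × 10^-7 rad.
In arcseconds: 7.1682 × 10^-7 × 206265 = 0.14785″.

0.1479 arcsec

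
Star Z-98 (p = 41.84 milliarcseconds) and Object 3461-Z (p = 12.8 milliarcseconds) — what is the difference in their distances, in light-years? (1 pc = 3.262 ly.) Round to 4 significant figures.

176.9 ly

d_A = 1/0.04184″ = 23.901 pc; d_B = 1/0.01280″ = 78.125 pc.
|d_B − d_A| = |78.125 − 23.901| = 54.224 pc = 54.224 × 3.262 ly = 176.88 ly.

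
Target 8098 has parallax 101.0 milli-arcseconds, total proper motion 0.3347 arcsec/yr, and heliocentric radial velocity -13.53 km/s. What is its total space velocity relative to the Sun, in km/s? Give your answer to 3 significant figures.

d = 1/p = 1/0.1010″ = 9.901 pc.
v_t = 4.740 μ d = 4.740 × 0.3347 × 9.901 = 15.708 km/s.
v = √(v_r² + v_t²) = √((-13.53)² + 15.708²) = √429.802 = 20.732 km/s.

20.7 km/s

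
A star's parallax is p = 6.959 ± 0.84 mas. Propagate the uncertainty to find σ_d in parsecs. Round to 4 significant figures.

d = 1/p, so σ_d = σ_p / p².
σ_d = 0.000840 / (0.006959)² = 0.000840 / 0.000048428 = 17.345 pc.

17.35 pc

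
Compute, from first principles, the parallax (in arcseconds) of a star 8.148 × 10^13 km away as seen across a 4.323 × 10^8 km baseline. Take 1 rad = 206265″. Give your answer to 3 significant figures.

1.09 arcsec

θ ≈ B/d = (4.323 × 10^8) / (8.148 × 10^13) = 5.3056 × 10^-6 rad.
In arcseconds: 5.3056 × 10^-6 × 206265 = 1.0944″.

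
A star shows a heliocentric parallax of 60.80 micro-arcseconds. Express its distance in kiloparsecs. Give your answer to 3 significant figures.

16.4 kpc

p = 60.80 micro-arcseconds = 0.00006080 arcsec.
d = 1/p = 1/0.00006080 = 16447 pc.
= 16.447 kpc.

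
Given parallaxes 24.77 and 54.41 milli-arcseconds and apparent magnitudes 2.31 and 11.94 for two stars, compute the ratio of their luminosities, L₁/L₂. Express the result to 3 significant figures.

d₁ = 1/p₁ = 1/0.02477″ = 40.371 pc; d₂ = 1/p₂ = 1/0.05441″ = 18.379 pc.
M₁ = m₁ − 5 log₁₀ d₁ + 5 = 2.31 − 8.0303 + 5 = -0.7203.
M₂ = 11.94 − 6.3216 + 5 = 10.6184.
L₁/L₂ = 10^(0.4(M₂ − M₁)) = 10^(0.4 × 11.3387) = 10^4.53548 = 34315.

L₁/L₂ = 34300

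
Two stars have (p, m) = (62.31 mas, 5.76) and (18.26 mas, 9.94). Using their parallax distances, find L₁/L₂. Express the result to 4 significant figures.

L₁/L₂ = 4.035

d₁ = 1/p₁ = 1/0.06231″ = 16.049 pc; d₂ = 1/p₂ = 1/0.01826″ = 54.765 pc.
M₁ = m₁ − 5 log₁₀ d₁ + 5 = 5.76 − 6.0272 + 5 = 4.7328.
M₂ = 9.94 − 8.6925 + 5 = 6.2475.
L₁/L₂ = 10^(0.4(M₂ − M₁)) = 10^(0.4 × 1.5147) = 10^0.60588 = 4.0353.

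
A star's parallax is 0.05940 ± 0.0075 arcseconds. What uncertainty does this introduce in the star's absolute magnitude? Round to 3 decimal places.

M = m − 5 log₁₀ d + 5 = m + 5 log₁₀ p + 5, so ∂M/∂p = 5/(p ln 10).
σ_M = (5/ln 10) · (σ_p/p) = 2.1715 × 0.0075/0.05940 = 2.1715 × 0.12626 = 0.27417.

σ_M = 0.274 mag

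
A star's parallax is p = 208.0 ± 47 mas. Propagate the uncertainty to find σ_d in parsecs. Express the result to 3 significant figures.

d = 1/p, so σ_d = σ_p / p².
σ_d = 0.0470 / (0.2080)² = 0.0470 / 0.043264 = 1.0864 pc.

1.09 pc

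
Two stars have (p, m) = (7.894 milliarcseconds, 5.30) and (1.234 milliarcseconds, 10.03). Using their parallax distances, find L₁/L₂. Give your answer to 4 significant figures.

L₁/L₂ = 1.906

d₁ = 1/p₁ = 1/0.007894″ = 126.68 pc; d₂ = 1/p₂ = 1/0.001234″ = 810.37 pc.
M₁ = m₁ − 5 log₁₀ d₁ + 5 = 5.30 − 10.5135 + 5 = -0.2135.
M₂ = 10.03 − 14.5434 + 5 = 0.4866.
L₁/L₂ = 10^(0.4(M₂ − M₁)) = 10^(0.4 × 0.7001) = 10^0.28004 = 1.9056.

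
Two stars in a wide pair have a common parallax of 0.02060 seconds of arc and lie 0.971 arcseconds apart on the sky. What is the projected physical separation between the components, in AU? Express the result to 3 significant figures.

47.1 AU

d = 1/p = 1/0.02060″ = 48.544 pc.
At distance d (pc), an angle of θ arcsec spans θ·d AU: s = 0.971 × 48.544 = 47.136 AU.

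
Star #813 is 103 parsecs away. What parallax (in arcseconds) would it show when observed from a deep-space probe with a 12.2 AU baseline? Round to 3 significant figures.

0.118 arcsec

p (arcsec) = B (AU) / d (pc).
p = 12.2 / 103 = 0.11845 arcsec.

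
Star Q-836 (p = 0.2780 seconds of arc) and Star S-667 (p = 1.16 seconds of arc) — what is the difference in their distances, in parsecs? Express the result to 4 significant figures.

d_A = 1/0.2780″ = 3.5971 pc; d_B = 1/1.160″ = 0.86207 pc.
|d_B − d_A| = |0.86207 − 3.5971| = 2.735 pc.

2.735 pc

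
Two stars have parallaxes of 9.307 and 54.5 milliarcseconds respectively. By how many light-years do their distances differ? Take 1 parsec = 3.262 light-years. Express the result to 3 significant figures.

291 ly

d_A = 1/0.009307″ = 107.45 pc; d_B = 1/0.05450″ = 18.349 pc.
|d_B − d_A| = |18.349 − 107.45| = 89.101 pc = 89.101 × 3.262 ly = 290.65 ly.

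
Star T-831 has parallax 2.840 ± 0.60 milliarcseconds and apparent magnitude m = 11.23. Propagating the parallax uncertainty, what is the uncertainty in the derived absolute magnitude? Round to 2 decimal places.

σ_M = 0.46 mag

M = m − 5 log₁₀ d + 5 = m + 5 log₁₀ p + 5, so ∂M/∂p = 5/(p ln 10).
σ_M = (5/ln 10) · (σ_p/p) = 2.1715 × 0.60/2.840 = 2.1715 × 0.21127 = 0.45877.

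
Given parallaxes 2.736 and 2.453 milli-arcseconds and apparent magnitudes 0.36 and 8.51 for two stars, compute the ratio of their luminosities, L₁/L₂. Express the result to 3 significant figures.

d₁ = 1/p₁ = 1/0.002736″ = 365.5 pc; d₂ = 1/p₂ = 1/0.002453″ = 407.66 pc.
M₁ = m₁ − 5 log₁₀ d₁ + 5 = 0.36 − 12.8144 + 5 = -7.4544.
M₂ = 8.51 − 13.0515 + 5 = 0.4585.
L₁/L₂ = 10^(0.4(M₂ − M₁)) = 10^(0.4 × 7.9129) = 10^3.16516 = 1462.7.

L₁/L₂ = 1460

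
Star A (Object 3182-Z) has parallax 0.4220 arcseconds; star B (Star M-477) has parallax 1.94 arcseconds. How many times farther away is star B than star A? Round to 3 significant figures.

0.218

Since d = 1/p, d_B/d_A = p_A/p_B.
= 0.4220 / 1.94 = 0.21753.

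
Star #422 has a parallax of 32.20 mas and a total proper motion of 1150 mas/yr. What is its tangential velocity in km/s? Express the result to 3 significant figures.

169 km/s

d = 1/p = 1/0.03220″ = 31.056 pc.
μ = 1150 mas/yr = 1.15 ″/yr.
v_t = 4.74 × μ × d = 4.74 × 1.15 × 31.056 = 169.29 km/s.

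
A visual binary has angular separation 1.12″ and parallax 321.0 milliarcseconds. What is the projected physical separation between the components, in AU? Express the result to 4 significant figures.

d = 1/p = 1/0.3210″ = 3.1153 pc.
At distance d (pc), an angle of θ arcsec spans θ·d AU: s = 1.12 × 3.1153 = 3.4891 AU.

3.489 AU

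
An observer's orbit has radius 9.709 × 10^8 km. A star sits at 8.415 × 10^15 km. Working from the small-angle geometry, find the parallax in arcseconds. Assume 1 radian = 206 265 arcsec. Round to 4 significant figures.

0.02380 arcsec

θ ≈ B/d = (9.709 × 10^8) / (8.415 × 10^15) = 1.1538 × 10^-7 rad.
In arcseconds: 1.1538 × 10^-7 × 206265 = 0.023799″.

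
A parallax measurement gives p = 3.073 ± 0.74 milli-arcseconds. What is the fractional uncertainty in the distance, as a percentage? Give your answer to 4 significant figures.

For d = 1/p, |σ_d/d| = |σ_p/p|.
σ_p/p = 0.74 / 3.073 = 0.24081 = 24.081%.

24.08%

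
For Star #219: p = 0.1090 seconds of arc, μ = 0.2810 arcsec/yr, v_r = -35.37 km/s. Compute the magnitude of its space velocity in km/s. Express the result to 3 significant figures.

37.4 km/s

d = 1/p = 1/0.1090″ = 9.1743 pc.
v_t = 4.740 μ d = 4.740 × 0.2810 × 9.1743 = 12.22 km/s.
v = √(v_r² + v_t²) = √((-35.37)² + 12.22²) = √1400.37 = 37.422 km/s.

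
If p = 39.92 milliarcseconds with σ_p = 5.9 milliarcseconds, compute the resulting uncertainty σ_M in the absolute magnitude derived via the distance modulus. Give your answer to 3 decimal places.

M = m − 5 log₁₀ d + 5 = m + 5 log₁₀ p + 5, so ∂M/∂p = 5/(p ln 10).
σ_M = (5/ln 10) · (σ_p/p) = 2.1715 × 5.9/39.92 = 2.1715 × 0.1478 = 0.32095.

σ_M = 0.321 mag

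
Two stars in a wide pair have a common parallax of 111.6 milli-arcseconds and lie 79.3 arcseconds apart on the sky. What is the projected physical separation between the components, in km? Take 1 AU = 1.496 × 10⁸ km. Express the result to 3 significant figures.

1.06 × 10^11 km

d = 1/p = 1/0.1116″ = 8.9606 pc.
At distance d (pc), an angle of θ arcsec spans θ·d AU: s = 79.3 × 8.9606 = 710.58 AU.
= 710.58 × 1.496 × 10⁸ km = 1.0630 × 10^11 km.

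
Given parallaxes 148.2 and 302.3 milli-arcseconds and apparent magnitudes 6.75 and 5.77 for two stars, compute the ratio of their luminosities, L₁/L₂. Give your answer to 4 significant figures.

L₁/L₂ = 1.687

d₁ = 1/p₁ = 1/0.1482″ = 6.7476 pc; d₂ = 1/p₂ = 1/0.3023″ = 3.308 pc.
M₁ = m₁ − 5 log₁₀ d₁ + 5 = 6.75 − 4.1457 + 5 = 7.6043.
M₂ = 5.77 − 2.5978 + 5 = 8.1722.
L₁/L₂ = 10^(0.4(M₂ − M₁)) = 10^(0.4 × 0.5679) = 10^0.22716 = 1.6872.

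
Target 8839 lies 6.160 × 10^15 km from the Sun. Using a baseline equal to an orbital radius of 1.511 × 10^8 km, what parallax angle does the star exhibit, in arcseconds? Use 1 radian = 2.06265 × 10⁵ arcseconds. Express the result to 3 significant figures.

θ ≈ B/d = (1.511 × 10^8) / (6.160 × 10^15) = 2.4529 × 10^-8 rad.
In arcseconds: 2.4529 × 10^-8 × 206265 = 0.0050595″.

0.00506 arcsec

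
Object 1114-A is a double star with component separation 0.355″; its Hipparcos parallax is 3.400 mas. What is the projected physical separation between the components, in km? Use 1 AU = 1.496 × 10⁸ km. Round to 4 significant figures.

d = 1/p = 1/0.003400″ = 294.12 pc.
At distance d (pc), an angle of θ arcsec spans θ·d AU: s = 0.355 × 294.12 = 104.41 AU.
= 104.41 × 1.496 × 10⁸ km = 1.5620 × 10^10 km.

1.562 × 10^10 km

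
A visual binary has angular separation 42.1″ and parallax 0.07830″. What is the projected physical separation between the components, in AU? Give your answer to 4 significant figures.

d = 1/p = 1/0.07830″ = 12.771 pc.
At distance d (pc), an angle of θ arcsec spans θ·d AU: s = 42.1 × 12.771 = 537.66 AU.

537.7 AU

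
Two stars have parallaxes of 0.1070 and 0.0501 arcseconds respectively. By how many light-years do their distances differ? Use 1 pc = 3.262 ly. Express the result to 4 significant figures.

34.62 ly

d_A = 1/0.1070″ = 9.3458 pc; d_B = 1/0.05010″ = 19.96 pc.
|d_B − d_A| = |19.96 − 9.3458| = 10.614 pc = 10.614 × 3.262 ly = 34.623 ly.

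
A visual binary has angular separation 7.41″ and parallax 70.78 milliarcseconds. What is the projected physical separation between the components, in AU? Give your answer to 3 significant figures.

d = 1/p = 1/0.07078″ = 14.128 pc.
At distance d (pc), an angle of θ arcsec spans θ·d AU: s = 7.41 × 14.128 = 104.69 AU.

105 AU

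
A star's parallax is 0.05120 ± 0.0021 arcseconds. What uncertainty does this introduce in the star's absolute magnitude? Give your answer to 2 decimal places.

σ_M = 0.09 mag

M = m − 5 log₁₀ d + 5 = m + 5 log₁₀ p + 5, so ∂M/∂p = 5/(p ln 10).
σ_M = (5/ln 10) · (σ_p/p) = 2.1715 × 0.0021/0.05120 = 2.1715 × 0.041016 = 0.089066.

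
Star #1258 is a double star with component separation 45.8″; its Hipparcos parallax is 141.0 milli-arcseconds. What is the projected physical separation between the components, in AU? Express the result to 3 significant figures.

325 AU

d = 1/p = 1/0.1410″ = 7.0922 pc.
At distance d (pc), an angle of θ arcsec spans θ·d AU: s = 45.8 × 7.0922 = 324.82 AU.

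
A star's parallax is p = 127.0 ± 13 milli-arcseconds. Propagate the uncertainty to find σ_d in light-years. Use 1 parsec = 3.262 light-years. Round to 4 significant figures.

d = 1/p, so σ_d = σ_p / p².
σ_d = 0.0130 / (0.1270)² = 0.0130 / 0.016129 = 0.806 pc = 0.806 × 3.262 ly = 2.6292 ly.

2.629 ly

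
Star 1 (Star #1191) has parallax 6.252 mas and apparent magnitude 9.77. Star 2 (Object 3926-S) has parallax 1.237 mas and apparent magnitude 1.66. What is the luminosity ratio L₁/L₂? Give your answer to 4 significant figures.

d₁ = 1/p₁ = 1/0.006252″ = 159.95 pc; d₂ = 1/p₂ = 1/0.001237″ = 808.41 pc.
M₁ = m₁ − 5 log₁₀ d₁ + 5 = 9.77 − 11.0199 + 5 = 3.7501.
M₂ = 1.66 − 14.5382 + 5 = -7.8782.
L₁/L₂ = 10^(0.4(M₂ − M₁)) = 10^(0.4 × (-11.6283)) = 10^(-4.65132) = 0.000022319.

L₁/L₂ = 2.232 × 10^-5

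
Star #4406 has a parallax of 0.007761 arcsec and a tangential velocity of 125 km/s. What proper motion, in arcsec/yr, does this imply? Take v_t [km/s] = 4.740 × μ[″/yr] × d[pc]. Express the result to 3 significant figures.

0.205 arcsec/yr

d = 1/p = 1/0.007761″ = 128.85 pc.
μ = v_t / (4.74 d) = 125 / (4.74 × 128.85) = 125 / 610.75 = 0.20467 ″/yr.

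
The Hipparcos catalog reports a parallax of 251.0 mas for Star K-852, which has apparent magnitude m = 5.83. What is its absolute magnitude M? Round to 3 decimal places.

d = 1/p = 1/0.2510″ = 3.9841 pc.
m − M = 5 log₁₀(3.9841) − 5 = 3.0017 − 5 = -1.9983.
M = m − (m − M) = 5.83 − (-1.9983) = 7.828.

M = 7.828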